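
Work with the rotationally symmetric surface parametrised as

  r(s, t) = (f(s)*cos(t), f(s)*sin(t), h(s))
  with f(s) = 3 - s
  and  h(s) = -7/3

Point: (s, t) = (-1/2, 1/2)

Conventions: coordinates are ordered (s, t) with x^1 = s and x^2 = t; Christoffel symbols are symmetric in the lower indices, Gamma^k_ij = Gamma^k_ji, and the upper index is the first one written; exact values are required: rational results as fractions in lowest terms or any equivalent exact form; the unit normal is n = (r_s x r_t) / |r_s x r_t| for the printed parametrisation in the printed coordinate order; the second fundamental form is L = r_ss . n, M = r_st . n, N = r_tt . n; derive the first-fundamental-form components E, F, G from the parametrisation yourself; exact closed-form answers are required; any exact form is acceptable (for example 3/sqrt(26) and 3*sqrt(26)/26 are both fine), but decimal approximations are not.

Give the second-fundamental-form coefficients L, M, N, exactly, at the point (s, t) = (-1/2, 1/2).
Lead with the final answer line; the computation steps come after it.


Answer: L = 0, M = 0, N = 0

f = 7/2, f' = -1, f'' = 0, h' = 0, h'' = 0
E = 1, F = 0, G = 49/4; answer radicand W^2 = 1
unnormalised second-form numerators: l = 0, m = 0, n = 0; L = l/sqrt(1), and similarly M = m/sqrt(W^2), N = n/sqrt(W^2)


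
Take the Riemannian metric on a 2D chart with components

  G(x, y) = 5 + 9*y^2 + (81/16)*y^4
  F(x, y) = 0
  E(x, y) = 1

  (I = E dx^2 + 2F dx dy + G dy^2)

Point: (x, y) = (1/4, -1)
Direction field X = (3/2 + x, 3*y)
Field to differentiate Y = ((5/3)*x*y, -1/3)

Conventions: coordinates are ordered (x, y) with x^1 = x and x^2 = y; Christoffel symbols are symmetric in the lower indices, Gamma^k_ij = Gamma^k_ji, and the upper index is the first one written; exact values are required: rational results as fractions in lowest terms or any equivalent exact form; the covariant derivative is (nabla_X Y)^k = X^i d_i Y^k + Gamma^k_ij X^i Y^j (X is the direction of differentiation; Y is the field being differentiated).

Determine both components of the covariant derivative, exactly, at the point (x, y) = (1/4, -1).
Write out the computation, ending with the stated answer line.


E = 1, F = 0, G = 305/16 at the point
E_x = 0, E_y = 0, F_x = 0, F_y = 0, G_x = 0, G_y = -153/4
EG - F^2 = 305/16;  g^inv = (16/305) * [[305/16, 0], [0, 1]]
first-kind symbols [ij,l] = (1/2)(d_i g_jl + d_j g_il - d_l g_ij): [xx,x] = E_x/2 = 0, [xx,y] = F_x - E_y/2 = 0, [xy,x] = E_y/2 = 0, [xy,y] = G_x/2 = 0, [yy,x] = F_y - G_x/2 = 0, [yy,y] = G_y/2 = -153/8
Gamma^x_ij = (G*[ij,x] - F*[ij,y])/(EG - F^2), Gamma^y_ij = (E*[ij,y] - F*[ij,x])/(EG - F^2)
Gamma_xxx = 0, Gamma_xxy = 0, Gamma_xyy = 0, Gamma_yxx = 0, Gamma_yxy = 0, Gamma_yyy = -306/305
X = (7/4, -3), Y = (-5/12, -1/3) at the point

Answer: (nabla_X Y)^x = -25/6, (nabla_X Y)^y = -306/305


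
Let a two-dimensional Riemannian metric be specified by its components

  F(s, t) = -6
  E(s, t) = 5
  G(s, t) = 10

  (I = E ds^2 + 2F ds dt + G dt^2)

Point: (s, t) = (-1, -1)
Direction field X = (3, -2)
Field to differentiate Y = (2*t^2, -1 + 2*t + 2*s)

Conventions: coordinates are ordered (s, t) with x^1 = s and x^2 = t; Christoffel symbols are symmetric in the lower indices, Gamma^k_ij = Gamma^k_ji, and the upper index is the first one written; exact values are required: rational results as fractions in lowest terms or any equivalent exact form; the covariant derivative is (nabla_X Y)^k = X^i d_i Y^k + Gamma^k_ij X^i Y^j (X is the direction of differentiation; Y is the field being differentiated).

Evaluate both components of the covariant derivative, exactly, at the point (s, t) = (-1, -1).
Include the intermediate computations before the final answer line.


E = 5, F = -6, G = 10 at the point
E_s = 0, E_t = 0, F_s = 0, F_t = 0, G_s = 0, G_t = 0
EG - F^2 = 14;  g^inv = (1/14) * [[10, 6], [6, 5]]
first-kind symbols [ij,l] = (1/2)(d_i g_jl + d_j g_il - d_l g_ij): [ss,s] = E_s/2 = 0, [ss,t] = F_s - E_t/2 = 0, [st,s] = E_t/2 = 0, [st,t] = G_s/2 = 0, [tt,s] = F_t - G_s/2 = 0, [tt,t] = G_t/2 = 0
Gamma^s_ij = (G*[ij,s] - F*[ij,t])/(EG - F^2), Gamma^t_ij = (E*[ij,t] - F*[ij,s])/(EG - F^2)
Gamma_sss = 0, Gamma_sst = 0, Gamma_stt = 0, Gamma_tss = 0, Gamma_tst = 0, Gamma_ttt = 0
X = (3, -2), Y = (2, -5) at the point

Answer: (nabla_X Y)^s = 8, (nabla_X Y)^t = 2


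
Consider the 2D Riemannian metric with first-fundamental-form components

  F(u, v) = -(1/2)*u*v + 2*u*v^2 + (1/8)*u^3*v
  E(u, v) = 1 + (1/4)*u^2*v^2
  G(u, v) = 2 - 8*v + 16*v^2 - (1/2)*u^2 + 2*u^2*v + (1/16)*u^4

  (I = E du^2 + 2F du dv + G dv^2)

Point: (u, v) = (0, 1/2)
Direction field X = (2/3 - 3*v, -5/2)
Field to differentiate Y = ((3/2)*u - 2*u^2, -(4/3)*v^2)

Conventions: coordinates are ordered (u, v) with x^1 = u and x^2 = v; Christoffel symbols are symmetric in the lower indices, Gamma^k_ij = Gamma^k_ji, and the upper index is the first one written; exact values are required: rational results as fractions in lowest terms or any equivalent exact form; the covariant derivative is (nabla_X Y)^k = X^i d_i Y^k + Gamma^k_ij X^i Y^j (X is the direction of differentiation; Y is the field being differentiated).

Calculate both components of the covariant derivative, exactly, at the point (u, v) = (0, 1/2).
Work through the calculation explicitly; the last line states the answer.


E = 1, F = 0, G = 2 at the point
E_u = 0, E_v = 0, F_u = 1/4, F_v = 0, G_u = 0, G_v = 8
EG - F^2 = 2;  g^inv = (1/2) * [[2, 0], [0, 1]]
first-kind symbols [ij,l] = (1/2)(d_i g_jl + d_j g_il - d_l g_ij): [uu,u] = E_u/2 = 0, [uu,v] = F_u - E_v/2 = 1/4, [uv,u] = E_v/2 = 0, [uv,v] = G_u/2 = 0, [vv,u] = F_v - G_u/2 = 0, [vv,v] = G_v/2 = 4
Gamma^u_ij = (G*[ij,u] - F*[ij,v])/(EG - F^2), Gamma^v_ij = (E*[ij,v] - F*[ij,u])/(EG - F^2)
Gamma_uuu = 0, Gamma_uuv = 0, Gamma_uvv = 0, Gamma_vuu = 1/8, Gamma_vuv = 0, Gamma_vvv = 2
X = (-5/6, -5/2), Y = (0, -1/3) at the point

Answer: (nabla_X Y)^u = -5/4, (nabla_X Y)^v = 5


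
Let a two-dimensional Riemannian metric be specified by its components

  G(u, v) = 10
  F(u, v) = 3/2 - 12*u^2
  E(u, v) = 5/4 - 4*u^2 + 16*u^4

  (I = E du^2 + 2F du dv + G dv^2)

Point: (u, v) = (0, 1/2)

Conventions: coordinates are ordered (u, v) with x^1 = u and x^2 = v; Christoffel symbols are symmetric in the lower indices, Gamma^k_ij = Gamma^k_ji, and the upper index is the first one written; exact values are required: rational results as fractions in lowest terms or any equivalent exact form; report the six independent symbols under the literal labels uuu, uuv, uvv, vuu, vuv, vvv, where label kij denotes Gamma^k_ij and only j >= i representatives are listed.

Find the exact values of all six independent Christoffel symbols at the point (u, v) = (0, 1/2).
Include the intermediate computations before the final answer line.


E = 5/4, F = 3/2, G = 10 at the point
E_u = 0, E_v = 0, F_u = 0, F_v = 0, G_u = 0, G_v = 0
EG - F^2 = 41/4;  g^inv = (4/41) * [[10, -3/2], [-3/2, 5/4]]
first-kind symbols [ij,l] = (1/2)(d_i g_jl + d_j g_il - d_l g_ij): [uu,u] = E_u/2 = 0, [uu,v] = F_u - E_v/2 = 0, [uv,u] = E_v/2 = 0, [uv,v] = G_u/2 = 0, [vv,u] = F_v - G_u/2 = 0, [vv,v] = G_v/2 = 0
Gamma^u_ij = (G*[ij,u] - F*[ij,v])/(EG - F^2), Gamma^v_ij = (E*[ij,v] - F*[ij,u])/(EG - F^2)

Answer: Gamma_uuu = 0, Gamma_uuv = 0, Gamma_uvv = 0, Gamma_vuu = 0, Gamma_vuv = 0, Gamma_vvv = 0


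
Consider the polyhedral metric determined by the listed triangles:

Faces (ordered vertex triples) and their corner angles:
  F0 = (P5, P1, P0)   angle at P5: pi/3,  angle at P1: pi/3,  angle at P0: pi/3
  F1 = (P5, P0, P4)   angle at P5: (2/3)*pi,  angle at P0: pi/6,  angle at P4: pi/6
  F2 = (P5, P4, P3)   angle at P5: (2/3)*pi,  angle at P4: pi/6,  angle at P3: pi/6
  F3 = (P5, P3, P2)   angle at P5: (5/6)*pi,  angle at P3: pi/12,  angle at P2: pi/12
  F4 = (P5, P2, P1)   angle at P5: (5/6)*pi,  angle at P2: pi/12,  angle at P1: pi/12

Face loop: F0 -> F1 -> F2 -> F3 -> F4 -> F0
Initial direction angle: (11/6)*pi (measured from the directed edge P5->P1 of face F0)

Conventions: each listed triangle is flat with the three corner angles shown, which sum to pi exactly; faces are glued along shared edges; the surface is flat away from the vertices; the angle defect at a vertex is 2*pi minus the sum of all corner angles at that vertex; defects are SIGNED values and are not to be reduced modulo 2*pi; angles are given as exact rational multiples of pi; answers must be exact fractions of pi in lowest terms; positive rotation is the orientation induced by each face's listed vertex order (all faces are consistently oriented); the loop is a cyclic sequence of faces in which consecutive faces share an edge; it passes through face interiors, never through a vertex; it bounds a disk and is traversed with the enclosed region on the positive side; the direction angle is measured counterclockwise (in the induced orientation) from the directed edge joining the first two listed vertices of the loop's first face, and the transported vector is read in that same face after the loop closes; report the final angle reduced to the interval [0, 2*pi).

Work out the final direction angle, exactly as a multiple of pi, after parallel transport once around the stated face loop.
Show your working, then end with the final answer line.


enclosed vertex P5: corner angles sum to (10/3)*pi, defect = 2*pi - (10/3)*pi = (-4/3)*pi
transport around the loop rotates by the sum of enclosed defects; add to the initial angle mod 2*pi
final angle = (11/6)*pi - (4/3)*pi = pi/2 (mod 2*pi)

Answer: final direction angle = pi/2


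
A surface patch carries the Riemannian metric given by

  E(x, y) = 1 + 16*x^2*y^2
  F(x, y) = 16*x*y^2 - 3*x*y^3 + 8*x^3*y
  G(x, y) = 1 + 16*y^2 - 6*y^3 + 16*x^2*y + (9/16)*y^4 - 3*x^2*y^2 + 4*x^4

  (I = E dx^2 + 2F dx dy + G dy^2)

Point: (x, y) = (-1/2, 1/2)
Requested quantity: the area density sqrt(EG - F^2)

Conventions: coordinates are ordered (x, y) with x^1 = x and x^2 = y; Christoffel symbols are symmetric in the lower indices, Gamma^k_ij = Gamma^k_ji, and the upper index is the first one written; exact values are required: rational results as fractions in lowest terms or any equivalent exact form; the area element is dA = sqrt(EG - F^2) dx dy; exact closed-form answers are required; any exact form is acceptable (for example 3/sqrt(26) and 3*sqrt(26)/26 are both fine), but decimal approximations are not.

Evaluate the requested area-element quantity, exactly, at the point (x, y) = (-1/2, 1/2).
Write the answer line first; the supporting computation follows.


Answer: sqrt(EG - F^2) = 3*sqrt(209)/16

E = 2, F = -37/16, G = 1625/256; EG - F^2 = 1881/256


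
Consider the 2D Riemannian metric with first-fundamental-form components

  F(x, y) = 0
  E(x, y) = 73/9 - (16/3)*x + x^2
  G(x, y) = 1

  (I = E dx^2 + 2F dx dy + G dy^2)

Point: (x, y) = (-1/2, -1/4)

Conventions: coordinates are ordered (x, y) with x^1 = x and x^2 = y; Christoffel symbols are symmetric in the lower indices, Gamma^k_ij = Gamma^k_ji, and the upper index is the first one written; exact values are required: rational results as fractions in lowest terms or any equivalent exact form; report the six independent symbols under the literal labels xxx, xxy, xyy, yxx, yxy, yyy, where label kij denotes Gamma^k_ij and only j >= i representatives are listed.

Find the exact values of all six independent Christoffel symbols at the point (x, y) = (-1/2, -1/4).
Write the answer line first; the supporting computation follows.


Answer: Gamma_xxx = -114/397, Gamma_xxy = 0, Gamma_xyy = 0, Gamma_yxx = 0, Gamma_yxy = 0, Gamma_yyy = 0

E = 397/36, F = 0, G = 1 at the point
E_x = -19/3, E_y = 0, F_x = 0, F_y = 0, G_x = 0, G_y = 0
EG - F^2 = 397/36;  g^inv = (36/397) * [[1, 0], [0, 397/36]]
first-kind symbols [ij,l] = (1/2)(d_i g_jl + d_j g_il - d_l g_ij): [xx,x] = E_x/2 = -19/6, [xx,y] = F_x - E_y/2 = 0, [xy,x] = E_y/2 = 0, [xy,y] = G_x/2 = 0, [yy,x] = F_y - G_x/2 = 0, [yy,y] = G_y/2 = 0
Gamma^x_ij = (G*[ij,x] - F*[ij,y])/(EG - F^2), Gamma^y_ij = (E*[ij,y] - F*[ij,x])/(EG - F^2)


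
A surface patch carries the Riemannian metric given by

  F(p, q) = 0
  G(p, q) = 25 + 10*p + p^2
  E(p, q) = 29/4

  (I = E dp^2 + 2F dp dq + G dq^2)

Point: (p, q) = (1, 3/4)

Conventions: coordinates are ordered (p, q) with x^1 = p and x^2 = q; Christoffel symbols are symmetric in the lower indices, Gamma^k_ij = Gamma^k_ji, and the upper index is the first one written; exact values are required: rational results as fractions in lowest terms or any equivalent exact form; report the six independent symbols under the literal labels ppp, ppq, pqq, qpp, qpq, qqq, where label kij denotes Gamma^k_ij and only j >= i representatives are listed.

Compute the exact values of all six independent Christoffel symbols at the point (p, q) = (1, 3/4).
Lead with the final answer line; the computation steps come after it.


Answer: Gamma_ppp = 0, Gamma_ppq = 0, Gamma_pqq = -24/29, Gamma_qpp = 0, Gamma_qpq = 1/6, Gamma_qqq = 0

E = 29/4, F = 0, G = 36 at the point
E_p = 0, E_q = 0, F_p = 0, F_q = 0, G_p = 12, G_q = 0
EG - F^2 = 261;  g^inv = (1/261) * [[36, 0], [0, 29/4]]
first-kind symbols [ij,l] = (1/2)(d_i g_jl + d_j g_il - d_l g_ij): [pp,p] = E_p/2 = 0, [pp,q] = F_p - E_q/2 = 0, [pq,p] = E_q/2 = 0, [pq,q] = G_p/2 = 6, [qq,p] = F_q - G_p/2 = -6, [qq,q] = G_q/2 = 0
Gamma^p_ij = (G*[ij,p] - F*[ij,q])/(EG - F^2), Gamma^q_ij = (E*[ij,q] - F*[ij,p])/(EG - F^2)


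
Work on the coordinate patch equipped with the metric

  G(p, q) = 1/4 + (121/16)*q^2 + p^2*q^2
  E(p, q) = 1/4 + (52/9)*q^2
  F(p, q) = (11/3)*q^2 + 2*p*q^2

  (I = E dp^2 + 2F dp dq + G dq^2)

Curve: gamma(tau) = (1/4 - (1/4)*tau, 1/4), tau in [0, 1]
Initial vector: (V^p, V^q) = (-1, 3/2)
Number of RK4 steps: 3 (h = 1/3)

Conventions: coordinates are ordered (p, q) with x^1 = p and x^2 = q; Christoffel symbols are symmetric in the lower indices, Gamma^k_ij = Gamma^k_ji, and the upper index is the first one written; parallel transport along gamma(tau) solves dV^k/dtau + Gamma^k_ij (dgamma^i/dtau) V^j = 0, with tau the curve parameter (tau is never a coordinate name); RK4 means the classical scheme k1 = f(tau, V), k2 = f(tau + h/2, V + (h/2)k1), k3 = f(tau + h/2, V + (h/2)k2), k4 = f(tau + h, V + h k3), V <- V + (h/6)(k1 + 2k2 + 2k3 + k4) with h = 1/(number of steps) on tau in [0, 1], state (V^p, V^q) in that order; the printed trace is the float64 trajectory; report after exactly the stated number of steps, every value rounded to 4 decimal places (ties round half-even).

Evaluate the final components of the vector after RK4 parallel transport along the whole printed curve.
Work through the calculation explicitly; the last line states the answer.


gamma'(tau) = (-1/4, 0); f(tau, V)^k = -Gamma^k_ij(gamma(tau)) gamma'^i(tau) V^j; h = 1/3; intermediate values shown to 6 dp
curve data and Christoffel symbols at the stage parameters:
  tau = 0.000000: gamma = (0.250000, 0.250000), gamma' = (-0.250000, 0.000000); Gamma_ppp = 0.913374, Gamma_ppq = 2.778915, Gamma_pqq = 2.673890, Gamma_qpp = -2.143384, Gamma_qpq = -0.974522, Gamma_qqq = 1.665273
  tau = 0.166667: gamma = (0.208333, 0.250000), gamma' = (-0.250000, 0.000000); Gamma_ppp = 0.890476, Gamma_ppq = 2.761954, Gamma_pqq = 2.608079, Gamma_qpp = -2.132296, Gamma_qpq = -0.953794, Gamma_qqq = 1.703784
  tau = 0.333333: gamma = (0.166667, 0.250000), gamma' = (-0.250000, 0.000000); Gamma_ppp = 0.867635, Gamma_ppq = 2.745354, Gamma_pqq = 2.543100, Gamma_qpp = -2.120885, Gamma_qpq = -0.933088, Gamma_qqq = 1.741866
  tau = 0.500000: gamma = (0.125000, 0.250000), gamma' = (-0.250000, 0.000000); Gamma_ppp = 0.844864, Gamma_ppq = 2.729121, Gamma_pqq = 2.478950, Gamma_qpp = -2.109164, Gamma_qpq = -0.912415, Gamma_qqq = 1.779500
  tau = 0.666667: gamma = (0.083333, 0.250000), gamma' = (-0.250000, 0.000000); Gamma_ppp = 0.822176, Gamma_ppq = 2.713258, Gamma_pqq = 2.415623, Gamma_qpp = -2.097143, Gamma_qpq = -0.891788, Gamma_qqq = 1.816672
  tau = 0.833333: gamma = (0.041667, 0.250000), gamma' = (-0.250000, 0.000000); Gamma_ppp = 0.799582, Gamma_ppq = 2.697768, Gamma_pqq = 2.353112, Gamma_qpp = -2.084837, Gamma_qpq = -0.871217, Gamma_qqq = 1.853367
  tau = 1.000000: gamma = (0.000000, 0.250000), gamma' = (-0.250000, 0.000000); Gamma_ppp = 0.777096, Gamma_ppq = 2.682655, Gamma_pqq = 2.291411, Gamma_qpp = -2.072256, Gamma_qpq = -0.850716, Gamma_qqq = 1.889571
step 0: V^p = -1.0000, V^q = 1.5000
step 1: k1 = (0.813750, 0.170400), k2 = (0.862916, 0.096331), k3 = (0.856217, 0.094906), k4 = (0.896219, 0.021606); V <- V + (h/6)(k1 + 2k2 + 2k3 + k4): V^p = -0.7140, V^q = 1.5319
step 2: k1 = (0.896543, 0.021218), k2 = (0.928364, -0.052553), k3 = (0.921095, -0.052545), k4 = (0.943593, -0.124270); V <- V + (h/6)(k1 + 2k2 + 2k3 + k4): V^p = -0.4063, V^q = 1.5145
step 3: k1 = (0.943811, -0.124659), k2 = (0.957673, -0.195582), k3 = (0.950162, -0.194212), k4 = (0.954916, -0.261949); V <- V + (h/6)(k1 + 2k2 + 2k3 + k4): V^p = -0.0888, V^q = 1.4497

Answer: V^p = -0.0888, V^q = 1.4497


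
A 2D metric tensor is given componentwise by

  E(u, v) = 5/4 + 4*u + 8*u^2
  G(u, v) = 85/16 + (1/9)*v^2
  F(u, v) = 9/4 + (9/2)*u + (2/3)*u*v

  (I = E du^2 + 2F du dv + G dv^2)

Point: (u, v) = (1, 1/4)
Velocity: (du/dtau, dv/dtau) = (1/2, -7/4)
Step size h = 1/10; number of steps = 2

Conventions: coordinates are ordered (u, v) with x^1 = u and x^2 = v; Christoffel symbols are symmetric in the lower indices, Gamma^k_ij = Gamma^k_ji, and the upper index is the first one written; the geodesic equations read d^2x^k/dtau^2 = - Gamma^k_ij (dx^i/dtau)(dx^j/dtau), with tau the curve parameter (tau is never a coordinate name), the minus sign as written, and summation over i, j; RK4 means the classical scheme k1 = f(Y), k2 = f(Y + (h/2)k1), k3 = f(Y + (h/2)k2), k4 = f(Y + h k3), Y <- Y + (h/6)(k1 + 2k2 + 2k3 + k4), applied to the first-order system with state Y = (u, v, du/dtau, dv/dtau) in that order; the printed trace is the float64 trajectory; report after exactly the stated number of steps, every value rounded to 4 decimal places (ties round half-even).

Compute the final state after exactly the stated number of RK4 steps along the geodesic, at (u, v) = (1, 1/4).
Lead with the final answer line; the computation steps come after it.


Answer: u = 1.0879, v = -0.0879, du/dtau = 0.3859, dv/dtau = -1.6340

f(Y) = (du/dtau, dv/dtau, -Gamma^u_ij Y'^i Y'^j, -Gamma^v_ij Y'^i Y'^j) with the Gammas evaluated at the stage position; h = 0.100000; intermediate values shown to 6 dp
step 0: u = 1.0000, v = 0.2500, du/dtau = 0.5000, dv/dtau = -1.7500
step 1:
  k1: at (u, v) = (1.000000, 0.250000), (du/dtau, dv/dtau) = (0.500000, -1.750000); Gamma_uuu = 0.923785, Gamma_uuv = 0.000000, Gamma_uvv = 0.148137, Gamma_vuu = -0.323877, Gamma_vuv = 0.000000, Gamma_vvv = -0.187395; k1 = (0.500000, -1.750000, -0.684615, 0.654865)
  k2: at (u, v) = (1.025000, 0.162500), (du/dtau, dv/dtau) = (0.465769, -1.717257); Gamma_uuu = 0.901873, Gamma_uuv = 0.000000, Gamma_uvv = 0.143211, Gamma_vuu = -0.316233, Gamma_vuv = 0.000000, Gamma_vvv = -0.184487; k2 = (0.465769, -1.717257, -0.617978, 0.612652)
  k3: at (u, v) = (1.023288, 0.164137), (du/dtau, dv/dtau) = (0.469101, -1.719367); Gamma_uuu = 0.903219, Gamma_uuv = 0.000000, Gamma_uvv = 0.143447, Gamma_vuu = -0.316640, Gamma_vuv = 0.000000, Gamma_vvv = -0.184578; k3 = (0.469101, -1.719367, -0.622820, 0.615333)
  k4: at (u, v) = (1.046910, 0.078063), (du/dtau, dv/dtau) = (0.437718, -1.688467); Gamma_uuu = 0.883124, Gamma_uuv = 0.000000, Gamma_uvv = 0.138899, Gamma_vuu = -0.309341, Gamma_vuv = 0.000000, Gamma_vvv = -0.181771; k4 = (0.437718, -1.688467, -0.565193, 0.577483)
  Y <- Y + (h/6)(k1 + 2k2 + 2k3 + k4): u = 1.0468, v = 0.0781, du/dtau = 0.4378, dv/dtau = -1.6885
step 2:
  k1: at (u, v) = (1.046791, 0.078138), (du/dtau, dv/dtau) = (0.437810, -1.688528); Gamma_uuu = 0.883213, Gamma_uuv = 0.000000, Gamma_uvv = 0.138914, Gamma_vuu = -0.309368, Gamma_vuv = 0.000000, Gamma_vvv = -0.181776; k1 = (0.437810, -1.688528, -0.565353, 0.577566)
  k2: at (u, v) = (1.068681, -0.006288), (du/dtau, dv/dtau) = (0.409542, -1.659650); Gamma_uuu = 0.865105, Gamma_uuv = 0.000000, Gamma_uvv = 0.134767, Gamma_vuu = -0.302522, Gamma_vuv = 0.000000, Gamma_vvv = -0.179092; k2 = (0.409542, -1.659650, -0.516308, 0.544038)
  k3: at (u, v) = (1.067268, -0.004844), (du/dtau, dv/dtau) = (0.411995, -1.661326); Gamma_uuu = 0.866142, Gamma_uuv = 0.000000, Gamma_uvv = 0.134948, Gamma_vuu = -0.302850, Gamma_vuv = 0.000000, Gamma_vvv = -0.179167; k3 = (0.411995, -1.661326, -0.519477, 0.545907)
  k4: at (u, v) = (1.087990, -0.087995), (du/dtau, dv/dtau) = (0.385862, -1.633937); Gamma_uuu = 0.849445, Gamma_uuv = 0.000000, Gamma_uvv = 0.131100, Gamma_vuu = -0.296337, Gamma_vuv = 0.000000, Gamma_vvv = -0.176582; k4 = (0.385862, -1.633937, -0.476478, 0.515551)
  Y <- Y + (h/6)(k1 + 2k2 + 2k3 + k4): u = 1.0879, v = -0.0879, du/dtau = 0.3859, dv/dtau = -1.6340


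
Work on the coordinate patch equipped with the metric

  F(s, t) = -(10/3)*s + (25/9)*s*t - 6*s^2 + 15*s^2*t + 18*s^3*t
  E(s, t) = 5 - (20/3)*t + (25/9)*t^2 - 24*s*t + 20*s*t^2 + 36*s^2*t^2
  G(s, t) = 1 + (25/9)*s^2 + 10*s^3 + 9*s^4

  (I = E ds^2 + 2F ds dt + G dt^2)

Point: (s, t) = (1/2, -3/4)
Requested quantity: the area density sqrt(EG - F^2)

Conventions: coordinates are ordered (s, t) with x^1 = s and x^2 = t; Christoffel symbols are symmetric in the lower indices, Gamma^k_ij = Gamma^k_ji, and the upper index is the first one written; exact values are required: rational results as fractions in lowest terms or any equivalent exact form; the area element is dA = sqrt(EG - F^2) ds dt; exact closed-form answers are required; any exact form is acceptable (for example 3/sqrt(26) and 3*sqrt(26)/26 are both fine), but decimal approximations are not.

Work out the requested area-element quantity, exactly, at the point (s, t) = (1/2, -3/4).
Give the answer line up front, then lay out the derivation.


Answer: sqrt(EG - F^2) = sqrt(4861)/12

E = 125/4, F = -209/24, G = 505/144; EG - F^2 = 4861/144


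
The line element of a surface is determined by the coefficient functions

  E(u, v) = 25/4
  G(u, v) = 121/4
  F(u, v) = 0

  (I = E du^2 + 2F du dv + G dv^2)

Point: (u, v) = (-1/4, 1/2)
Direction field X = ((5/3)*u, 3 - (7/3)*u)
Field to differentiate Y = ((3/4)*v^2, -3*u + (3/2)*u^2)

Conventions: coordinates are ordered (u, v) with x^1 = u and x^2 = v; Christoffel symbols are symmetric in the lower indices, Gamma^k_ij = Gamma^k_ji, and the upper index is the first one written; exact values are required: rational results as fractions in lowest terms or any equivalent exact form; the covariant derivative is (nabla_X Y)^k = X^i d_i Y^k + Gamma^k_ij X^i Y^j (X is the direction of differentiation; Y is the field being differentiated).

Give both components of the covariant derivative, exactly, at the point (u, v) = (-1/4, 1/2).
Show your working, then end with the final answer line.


E = 25/4, F = 0, G = 121/4 at the point
E_u = 0, E_v = 0, F_u = 0, F_v = 0, G_u = 0, G_v = 0
EG - F^2 = 3025/16;  g^inv = (16/3025) * [[121/4, 0], [0, 25/4]]
first-kind symbols [ij,l] = (1/2)(d_i g_jl + d_j g_il - d_l g_ij): [uu,u] = E_u/2 = 0, [uu,v] = F_u - E_v/2 = 0, [uv,u] = E_v/2 = 0, [uv,v] = G_u/2 = 0, [vv,u] = F_v - G_u/2 = 0, [vv,v] = G_v/2 = 0
Gamma^u_ij = (G*[ij,u] - F*[ij,v])/(EG - F^2), Gamma^v_ij = (E*[ij,v] - F*[ij,u])/(EG - F^2)
Gamma_uuu = 0, Gamma_uuv = 0, Gamma_uvv = 0, Gamma_vuu = 0, Gamma_vuv = 0, Gamma_vvv = 0
X = (-5/12, 43/12), Y = (3/16, 27/32) at the point

Answer: (nabla_X Y)^u = 43/16, (nabla_X Y)^v = 25/16


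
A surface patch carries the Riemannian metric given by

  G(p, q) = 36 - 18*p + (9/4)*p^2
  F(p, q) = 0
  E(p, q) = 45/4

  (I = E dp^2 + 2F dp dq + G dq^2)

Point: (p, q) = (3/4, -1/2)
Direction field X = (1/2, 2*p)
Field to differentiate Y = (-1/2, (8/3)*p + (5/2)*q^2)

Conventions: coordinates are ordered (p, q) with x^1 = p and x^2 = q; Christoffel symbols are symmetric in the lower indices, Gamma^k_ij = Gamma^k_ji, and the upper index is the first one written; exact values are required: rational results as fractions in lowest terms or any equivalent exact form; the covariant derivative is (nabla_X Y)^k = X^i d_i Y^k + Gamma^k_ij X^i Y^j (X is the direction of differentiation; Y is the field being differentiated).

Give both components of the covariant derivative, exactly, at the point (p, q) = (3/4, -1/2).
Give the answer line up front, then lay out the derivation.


Answer: (nabla_X Y)^p = 819/320, (nabla_X Y)^q = -101/39

E = 45/4, F = 0, G = 1521/64 at the point
E_p = 0, E_q = 0, F_p = 0, F_q = 0, G_p = -117/8, G_q = 0
EG - F^2 = 68445/256;  g^inv = (256/68445) * [[1521/64, 0], [0, 45/4]]
first-kind symbols [ij,l] = (1/2)(d_i g_jl + d_j g_il - d_l g_ij): [pp,p] = E_p/2 = 0, [pp,q] = F_p - E_q/2 = 0, [pq,p] = E_q/2 = 0, [pq,q] = G_p/2 = -117/16, [qq,p] = F_q - G_p/2 = 117/16, [qq,q] = G_q/2 = 0
Gamma^p_ij = (G*[ij,p] - F*[ij,q])/(EG - F^2), Gamma^q_ij = (E*[ij,q] - F*[ij,p])/(EG - F^2)
Gamma_ppp = 0, Gamma_ppq = 0, Gamma_pqq = 13/20, Gamma_qpp = 0, Gamma_qpq = -4/13, Gamma_qqq = 0
X = (1/2, 3/2), Y = (-1/2, 21/8) at the point


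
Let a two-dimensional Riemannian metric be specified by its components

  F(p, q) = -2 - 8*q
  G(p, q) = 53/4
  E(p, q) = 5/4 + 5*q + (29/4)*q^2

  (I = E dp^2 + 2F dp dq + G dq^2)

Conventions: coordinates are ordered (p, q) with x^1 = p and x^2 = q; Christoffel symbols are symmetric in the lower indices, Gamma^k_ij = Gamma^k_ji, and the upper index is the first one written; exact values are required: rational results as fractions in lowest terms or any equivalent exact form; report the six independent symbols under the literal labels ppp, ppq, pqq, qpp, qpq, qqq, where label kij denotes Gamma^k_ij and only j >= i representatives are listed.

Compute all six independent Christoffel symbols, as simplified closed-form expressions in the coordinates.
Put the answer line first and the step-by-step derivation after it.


Answer: Gamma_ppp = (-928*q^2 - 552*q - 80)/(513*q^2 + 548*q + 201), Gamma_ppq = (1537*q + 530)/(513*q^2 + 548*q + 201), Gamma_pqq = -1696/(513*q^2 + 548*q + 201), Gamma_qpp = (-841*q^3 - 870*q^2 - 345*q - 50)/(513*q^2 + 548*q + 201), Gamma_qpq = (928*q^2 + 552*q + 80)/(513*q^2 + 548*q + 201), Gamma_qqq = (-1024*q - 256)/(513*q^2 + 548*q + 201)

E = 5/4 + 5*q + (29/4)*q^2; F = -2 - 8*q; G = 53/4
Gamma^k_ij = (1/2) g^{kl} (d_i g_jl + d_j g_il - d_l g_ij), with g^inv = (1/(EG-F^2)) [[G, -F], [-F, E]]
first partials: E_p = 0, E_q = 5 + (29/2)*q, F_p = 0, F_q = -8, G_p = 0, G_q = 0
D = EG - F^2 = 201/16 + (137/4)*q + (513/16)*q^2
expanded: Gamma^p_pp = (G E_p - 2F F_p + F E_q)/(2D), Gamma^p_pq = (G E_q - F G_p)/(2D), Gamma^p_qq = (2G F_q - G G_p - F G_q)/(2D), Gamma^q_pp = (2E F_p - E E_q - F E_p)/(2D), Gamma^q_pq = (E G_p - F E_q)/(2D), Gamma^q_qq = (E G_q - 2F F_q + F G_p)/(2D); substitute and cancel common factors


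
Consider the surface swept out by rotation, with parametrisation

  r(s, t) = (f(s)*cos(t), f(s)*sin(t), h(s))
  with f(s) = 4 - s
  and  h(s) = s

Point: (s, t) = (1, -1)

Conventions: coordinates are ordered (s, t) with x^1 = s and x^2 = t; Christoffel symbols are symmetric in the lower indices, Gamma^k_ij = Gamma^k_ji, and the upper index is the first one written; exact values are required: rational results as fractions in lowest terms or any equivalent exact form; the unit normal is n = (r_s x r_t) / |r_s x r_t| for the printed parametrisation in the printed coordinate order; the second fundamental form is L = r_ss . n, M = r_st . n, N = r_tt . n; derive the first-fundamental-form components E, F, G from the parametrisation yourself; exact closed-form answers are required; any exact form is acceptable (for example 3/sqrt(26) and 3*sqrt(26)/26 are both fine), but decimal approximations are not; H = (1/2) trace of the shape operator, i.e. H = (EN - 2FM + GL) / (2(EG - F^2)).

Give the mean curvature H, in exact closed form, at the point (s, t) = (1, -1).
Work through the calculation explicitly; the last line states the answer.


f = 3, f' = -1, f'' = 0, h' = 1, h'' = 0
E = 2, F = 0, G = 9; answer radicand W^2 = 2
unnormalised second-form numerators: l = 0, m = 0, n = 3; L = l/sqrt(2), and similarly M = m/sqrt(W^2), N = n/sqrt(W^2)
H = (E*n - 2*F*m + G*l) / (2*(EG - F^2)*sqrt(W^2)); E*n - 2*F*m + G*l = 6, EG - F^2 = 18, so H = (1/6)/sqrt(2)

Answer: H = sqrt(2)/12


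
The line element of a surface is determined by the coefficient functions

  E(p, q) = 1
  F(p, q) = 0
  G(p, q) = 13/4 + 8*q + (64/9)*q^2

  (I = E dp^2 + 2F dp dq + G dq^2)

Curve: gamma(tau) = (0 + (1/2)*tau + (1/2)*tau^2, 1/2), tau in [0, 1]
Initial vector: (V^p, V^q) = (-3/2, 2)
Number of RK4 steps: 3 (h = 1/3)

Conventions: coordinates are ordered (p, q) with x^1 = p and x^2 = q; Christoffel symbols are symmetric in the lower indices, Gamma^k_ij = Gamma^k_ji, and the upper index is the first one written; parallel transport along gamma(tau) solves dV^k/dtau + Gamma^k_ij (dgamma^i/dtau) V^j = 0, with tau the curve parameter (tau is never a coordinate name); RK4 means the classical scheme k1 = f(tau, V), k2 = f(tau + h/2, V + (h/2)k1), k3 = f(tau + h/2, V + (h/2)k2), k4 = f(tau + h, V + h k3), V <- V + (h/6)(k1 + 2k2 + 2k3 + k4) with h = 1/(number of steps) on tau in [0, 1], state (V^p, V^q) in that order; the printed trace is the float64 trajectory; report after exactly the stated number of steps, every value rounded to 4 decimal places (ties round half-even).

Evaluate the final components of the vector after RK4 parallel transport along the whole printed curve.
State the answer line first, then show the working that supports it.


Answer: V^p = -1.5000, V^q = 2.0000

gamma'(tau) = (1/2 + tau, 0); f(tau, V)^k = -Gamma^k_ij(gamma(tau)) gamma'^i(tau) V^j; h = 1/3; intermediate values shown to 6 dp
curve data and Christoffel symbols at the stage parameters:
  tau = 0.000000: gamma = (0.000000, 0.500000), gamma' = (0.500000, 0.000000); Gamma_ppp = 0.000000, Gamma_ppq = 0.000000, Gamma_pqq = 0.000000, Gamma_qpp = 0.000000, Gamma_qpq = 0.000000, Gamma_qqq = 0.836923
  tau = 0.166667: gamma = (0.097222, 0.500000), gamma' = (0.666667, 0.000000); Gamma_ppp = 0.000000, Gamma_ppq = 0.000000, Gamma_pqq = 0.000000, Gamma_qpp = 0.000000, Gamma_qpq = 0.000000, Gamma_qqq = 0.836923
  tau = 0.333333: gamma = (0.222222, 0.500000), gamma' = (0.833333, 0.000000); Gamma_ppp = 0.000000, Gamma_ppq = 0.000000, Gamma_pqq = 0.000000, Gamma_qpp = 0.000000, Gamma_qpq = 0.000000, Gamma_qqq = 0.836923
  tau = 0.500000: gamma = (0.375000, 0.500000), gamma' = (1.000000, 0.000000); Gamma_ppp = 0.000000, Gamma_ppq = 0.000000, Gamma_pqq = 0.000000, Gamma_qpp = 0.000000, Gamma_qpq = 0.000000, Gamma_qqq = 0.836923
  tau = 0.666667: gamma = (0.555556, 0.500000), gamma' = (1.166667, 0.000000); Gamma_ppp = 0.000000, Gamma_ppq = 0.000000, Gamma_pqq = 0.000000, Gamma_qpp = 0.000000, Gamma_qpq = 0.000000, Gamma_qqq = 0.836923
  tau = 0.833333: gamma = (0.763889, 0.500000), gamma' = (1.333333, 0.000000); Gamma_ppp = 0.000000, Gamma_ppq = 0.000000, Gamma_pqq = 0.000000, Gamma_qpp = 0.000000, Gamma_qpq = 0.000000, Gamma_qqq = 0.836923
  tau = 1.000000: gamma = (1.000000, 0.500000), gamma' = (1.500000, 0.000000); Gamma_ppp = 0.000000, Gamma_ppq = 0.000000, Gamma_pqq = 0.000000, Gamma_qpp = 0.000000, Gamma_qpq = 0.000000, Gamma_qqq = 0.836923
step 0: V^p = -1.5000, V^q = 2.0000
step 1: k1 = (0.000000, 0.000000), k2 = (0.000000, 0.000000), k3 = (0.000000, 0.000000), k4 = (0.000000, 0.000000); V <- V + (h/6)(k1 + 2k2 + 2k3 + k4): V^p = -1.5000, V^q = 2.0000
step 2: k1 = (0.000000, 0.000000), k2 = (0.000000, 0.000000), k3 = (0.000000, 0.000000), k4 = (0.000000, 0.000000); V <- V + (h/6)(k1 + 2k2 + 2k3 + k4): V^p = -1.5000, V^q = 2.0000
step 3: k1 = (0.000000, 0.000000), k2 = (0.000000, 0.000000), k3 = (0.000000, 0.000000), k4 = (0.000000, 0.000000); V <- V + (h/6)(k1 + 2k2 + 2k3 + k4): V^p = -1.5000, V^q = 2.0000


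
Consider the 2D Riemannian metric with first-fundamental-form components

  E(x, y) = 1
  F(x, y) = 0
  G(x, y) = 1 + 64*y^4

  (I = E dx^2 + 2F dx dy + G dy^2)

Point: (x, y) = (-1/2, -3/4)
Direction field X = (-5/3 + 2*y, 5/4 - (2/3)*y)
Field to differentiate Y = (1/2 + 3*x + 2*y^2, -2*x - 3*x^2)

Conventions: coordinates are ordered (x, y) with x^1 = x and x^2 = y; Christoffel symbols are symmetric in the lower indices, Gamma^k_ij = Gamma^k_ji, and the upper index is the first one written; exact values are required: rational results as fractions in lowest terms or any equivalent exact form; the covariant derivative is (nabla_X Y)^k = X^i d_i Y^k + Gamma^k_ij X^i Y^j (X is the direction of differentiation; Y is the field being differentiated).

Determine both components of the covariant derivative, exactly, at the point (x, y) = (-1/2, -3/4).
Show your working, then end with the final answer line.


E = 1, F = 0, G = 85/4 at the point
E_x = 0, E_y = 0, F_x = 0, F_y = 0, G_x = 0, G_y = -108
EG - F^2 = 85/4;  g^inv = (4/85) * [[85/4, 0], [0, 1]]
first-kind symbols [ij,l] = (1/2)(d_i g_jl + d_j g_il - d_l g_ij): [xx,x] = E_x/2 = 0, [xx,y] = F_x - E_y/2 = 0, [xy,x] = E_y/2 = 0, [xy,y] = G_x/2 = 0, [yy,x] = F_y - G_x/2 = 0, [yy,y] = G_y/2 = -54
Gamma^x_ij = (G*[ij,x] - F*[ij,y])/(EG - F^2), Gamma^y_ij = (E*[ij,y] - F*[ij,x])/(EG - F^2)
Gamma_xxx = 0, Gamma_xxy = 0, Gamma_xyy = 0, Gamma_yxx = 0, Gamma_yxy = 0, Gamma_yyy = -216/85
X = (-19/6, 7/4), Y = (1/8, 1/4) at the point

Answer: (nabla_X Y)^x = -59/4, (nabla_X Y)^y = -1091/255


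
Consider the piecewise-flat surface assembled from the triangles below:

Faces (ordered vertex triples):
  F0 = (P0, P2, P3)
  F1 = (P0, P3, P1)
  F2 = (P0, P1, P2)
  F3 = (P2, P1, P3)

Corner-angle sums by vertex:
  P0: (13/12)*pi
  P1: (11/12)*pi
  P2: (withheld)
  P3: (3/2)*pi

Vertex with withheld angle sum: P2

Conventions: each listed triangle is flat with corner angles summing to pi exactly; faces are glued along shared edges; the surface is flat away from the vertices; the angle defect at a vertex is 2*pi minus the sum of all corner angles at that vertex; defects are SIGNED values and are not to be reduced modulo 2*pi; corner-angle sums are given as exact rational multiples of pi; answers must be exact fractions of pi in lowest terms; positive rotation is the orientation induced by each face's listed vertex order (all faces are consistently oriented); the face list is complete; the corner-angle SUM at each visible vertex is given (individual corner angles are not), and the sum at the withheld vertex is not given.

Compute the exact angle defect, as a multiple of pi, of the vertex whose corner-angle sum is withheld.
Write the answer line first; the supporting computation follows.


Answer: defect(P2) = (3/2)*pi

V = 4, E = 6, F = 4; chi = V - E + F = 2
Gauss-Bonnet: total defect = 2*pi*chi = 4*pi; visible defects sum to (5/2)*pi


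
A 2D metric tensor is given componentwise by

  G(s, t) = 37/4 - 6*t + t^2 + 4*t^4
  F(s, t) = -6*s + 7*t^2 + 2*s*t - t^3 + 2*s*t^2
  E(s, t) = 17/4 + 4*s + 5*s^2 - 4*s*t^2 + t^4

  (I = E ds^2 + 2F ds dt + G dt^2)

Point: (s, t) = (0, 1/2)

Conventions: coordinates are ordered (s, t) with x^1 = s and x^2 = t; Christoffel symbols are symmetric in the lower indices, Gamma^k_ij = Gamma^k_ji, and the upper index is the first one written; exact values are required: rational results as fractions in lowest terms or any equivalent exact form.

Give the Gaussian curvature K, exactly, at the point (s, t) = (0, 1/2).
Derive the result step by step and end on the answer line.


E = 69/16, F = 13/8, G = 27/4, EG - F^2 = 847/32 at the point
E_s = 3, E_t = 1/2, F_s = -9/2, F_t = 25/4, G_s = 0, G_t = -3
E_tt = 3, F_st = 4, G_ss = 0
Apply the Brioschi formula K = (det M1 - det M2)/(EG - F^2)^2 over the derivative matrices of E, F, G.
M1 = [[-E_tt/2 + F_st - G_ss/2, E_s/2, F_s - E_t/2], [F_t - G_s/2, E, F], [G_t/2, F, G]] = [[5/2, 3/2, -19/4], [25/4, 69/16, 13/8], [-3/2, 13/8, 27/4]]; det M1 = -5103/64
M2 = [[0, E_t/2, G_s/2], [E_t/2, E, F], [G_s/2, F, G]] = [[0, 1/4, 0], [1/4, 69/16, 13/8], [0, 13/8, 27/4]]; det M2 = -27/64
det M1 - det M2 = -1269/16; K = -1269/16 / (847/32)^2 = -81216/717409

Answer: K = -81216/717409


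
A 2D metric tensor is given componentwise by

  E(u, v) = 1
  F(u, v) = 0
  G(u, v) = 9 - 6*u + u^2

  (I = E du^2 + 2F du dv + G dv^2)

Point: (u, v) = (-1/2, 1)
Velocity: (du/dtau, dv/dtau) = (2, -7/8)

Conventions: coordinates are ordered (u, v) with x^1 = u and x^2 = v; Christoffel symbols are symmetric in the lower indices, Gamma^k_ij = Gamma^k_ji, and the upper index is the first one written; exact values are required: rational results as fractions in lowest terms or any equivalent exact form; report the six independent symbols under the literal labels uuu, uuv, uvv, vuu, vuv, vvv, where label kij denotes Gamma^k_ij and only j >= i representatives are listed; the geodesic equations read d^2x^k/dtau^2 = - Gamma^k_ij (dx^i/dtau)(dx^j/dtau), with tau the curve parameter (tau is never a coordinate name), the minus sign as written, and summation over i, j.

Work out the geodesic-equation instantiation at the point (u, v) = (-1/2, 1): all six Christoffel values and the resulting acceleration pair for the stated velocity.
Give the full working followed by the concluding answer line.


E = 1, F = 0, G = 49/4 at the point
E_u = 0, E_v = 0, F_u = 0, F_v = 0, G_u = -7, G_v = 0
EG - F^2 = 49/4;  g^inv = (4/49) * [[49/4, 0], [0, 1]]
first-kind symbols [ij,l] = (1/2)(d_i g_jl + d_j g_il - d_l g_ij): [uu,u] = E_u/2 = 0, [uu,v] = F_u - E_v/2 = 0, [uv,u] = E_v/2 = 0, [uv,v] = G_u/2 = -7/2, [vv,u] = F_v - G_u/2 = 7/2, [vv,v] = G_v/2 = 0
Gamma^u_ij = (G*[ij,u] - F*[ij,v])/(EG - F^2), Gamma^v_ij = (E*[ij,v] - F*[ij,u])/(EG - F^2)
Gamma_uuu = 0, Gamma_uuv = 0, Gamma_uvv = 7/2, Gamma_vuu = 0, Gamma_vuv = -2/7, Gamma_vvv = 0
d^2u/dtau^2 = -(Gamma_uuu*(2)^2 + 2*Gamma_uuv*(2)*(-7/8) + Gamma_uvv*(-7/8)^2) = -343/128
d^2v/dtau^2 = -(Gamma_vuu*(2)^2 + 2*Gamma_vuv*(2)*(-7/8) + Gamma_vvv*(-7/8)^2) = -1

Answer: Gamma_uuu = 0, Gamma_uuv = 0, Gamma_uvv = 7/2, Gamma_vuu = 0, Gamma_vuv = -2/7, Gamma_vvv = 0; accelerations (d^2u/dtau^2, d^2v/dtau^2) = (-343/128, -1)


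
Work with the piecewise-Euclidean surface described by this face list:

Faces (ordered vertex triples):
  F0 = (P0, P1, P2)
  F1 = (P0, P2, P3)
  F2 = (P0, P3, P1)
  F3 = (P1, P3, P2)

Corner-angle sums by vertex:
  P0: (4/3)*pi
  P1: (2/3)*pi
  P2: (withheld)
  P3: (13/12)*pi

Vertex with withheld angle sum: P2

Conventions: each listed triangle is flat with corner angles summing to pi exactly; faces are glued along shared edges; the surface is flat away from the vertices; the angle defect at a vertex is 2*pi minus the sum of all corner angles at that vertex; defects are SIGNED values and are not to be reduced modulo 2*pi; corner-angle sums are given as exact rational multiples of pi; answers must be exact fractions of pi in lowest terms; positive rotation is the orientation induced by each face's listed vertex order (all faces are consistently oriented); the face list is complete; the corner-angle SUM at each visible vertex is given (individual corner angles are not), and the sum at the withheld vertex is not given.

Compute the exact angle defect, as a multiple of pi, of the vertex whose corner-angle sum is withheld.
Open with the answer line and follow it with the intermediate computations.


Answer: defect(P2) = (13/12)*pi

V = 4, E = 6, F = 4; chi = V - E + F = 2
Gauss-Bonnet: total defect = 2*pi*chi = 4*pi; visible defects sum to (35/12)*pi


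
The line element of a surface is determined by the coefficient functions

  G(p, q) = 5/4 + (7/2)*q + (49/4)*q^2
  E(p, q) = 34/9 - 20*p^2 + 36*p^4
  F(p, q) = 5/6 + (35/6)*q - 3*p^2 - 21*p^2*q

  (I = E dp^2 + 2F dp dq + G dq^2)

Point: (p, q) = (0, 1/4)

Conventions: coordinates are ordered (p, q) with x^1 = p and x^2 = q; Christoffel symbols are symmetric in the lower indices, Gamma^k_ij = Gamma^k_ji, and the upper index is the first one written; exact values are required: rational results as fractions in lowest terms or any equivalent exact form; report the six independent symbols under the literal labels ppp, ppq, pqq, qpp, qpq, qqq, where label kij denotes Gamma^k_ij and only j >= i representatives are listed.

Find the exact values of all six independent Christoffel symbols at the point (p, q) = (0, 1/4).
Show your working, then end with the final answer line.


E = 34/9, F = 55/24, G = 185/64 at the point
E_p = 0, E_q = 0, F_p = 0, F_q = 35/6, G_p = 0, G_q = 77/8
EG - F^2 = 3265/576;  g^inv = (576/3265) * [[185/64, -55/24], [-55/24, 34/9]]
first-kind symbols [ij,l] = (1/2)(d_i g_jl + d_j g_il - d_l g_ij): [pp,p] = E_p/2 = 0, [pp,q] = F_p - E_q/2 = 0, [pq,p] = E_q/2 = 0, [pq,q] = G_p/2 = 0, [qq,p] = F_q - G_p/2 = 35/6, [qq,q] = G_q/2 = 77/16
Gamma^p_ij = (G*[ij,p] - F*[ij,q])/(EG - F^2), Gamma^q_ij = (E*[ij,q] - F*[ij,p])/(EG - F^2)

Answer: Gamma_ppp = 0, Gamma_ppq = 0, Gamma_pqq = 672/653, Gamma_qpp = 0, Gamma_qpq = 0, Gamma_qqq = 2772/3265
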